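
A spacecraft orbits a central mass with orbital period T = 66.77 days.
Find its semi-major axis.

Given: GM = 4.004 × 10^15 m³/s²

Convert to SI: T = 66.77 days = 5.76893e+06 s.
Invert Kepler's third law: a = (GM · T² / (4π²))^(1/3).
Substituting T = 5.76893e+06 s and GM = 4.004e+15 m³/s²:
a = (4.004e+15 · (5.76893e+06)² / (4π²))^(1/3) m
a ≈ 1.5e+09 m = 1.5 Gm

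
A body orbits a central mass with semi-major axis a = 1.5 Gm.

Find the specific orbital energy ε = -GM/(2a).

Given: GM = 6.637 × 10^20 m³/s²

Convert to SI: a = 1.5 Gm = 1.5e+09 m.
ε = −GM / (2a).
ε = −6.637e+20 / (2 · 1.5e+09) J/kg ≈ -2.212e+11 J/kg = -221.2 GJ/kg.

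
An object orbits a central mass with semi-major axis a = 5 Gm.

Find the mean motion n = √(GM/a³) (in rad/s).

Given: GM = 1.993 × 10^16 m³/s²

Convert to SI: a = 5 Gm = 5e+09 m.
n = √(GM / a³).
n = √(1.993e+16 / (5e+09)³) rad/s ≈ 3.993e-07 rad/s.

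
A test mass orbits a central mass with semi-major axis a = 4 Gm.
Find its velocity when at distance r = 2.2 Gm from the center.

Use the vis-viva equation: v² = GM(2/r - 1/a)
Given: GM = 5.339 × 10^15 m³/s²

Convert to SI: a = 4 Gm = 4e+09 m; r = 2.2 Gm = 2.2e+09 m.
Vis-viva: v = √(GM · (2/r − 1/a)).
2/r − 1/a = 2/2.2e+09 − 1/4e+09 = 6.59091e-10 m⁻¹.
v = √(5.339e+15 · 6.59091e-10) m/s ≈ 1876 m/s = 1.876 km/s.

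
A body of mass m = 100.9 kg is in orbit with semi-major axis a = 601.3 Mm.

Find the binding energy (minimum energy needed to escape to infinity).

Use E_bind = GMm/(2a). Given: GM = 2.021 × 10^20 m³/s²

Convert to SI: a = 601.3 Mm = 6.013e+08 m.
Total orbital energy is E = −GMm/(2a); binding energy is E_bind = −E = GMm/(2a).
E_bind = 2.021e+20 · 100.9 / (2 · 6.013e+08) J ≈ 1.696e+13 J = 16.96 TJ.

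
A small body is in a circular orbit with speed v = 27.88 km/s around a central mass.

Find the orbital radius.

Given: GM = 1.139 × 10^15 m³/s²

Convert to SI: v = 27.88 km/s = 27880 m/s.
For a circular orbit, v² = GM / r, so r = GM / v².
r = 1.139e+15 / (27880)² m ≈ 1.465e+06 m = 1.465 Mm.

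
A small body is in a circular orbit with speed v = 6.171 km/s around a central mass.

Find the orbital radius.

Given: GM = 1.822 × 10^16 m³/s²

Convert to SI: v = 6.171 km/s = 6171 m/s.
For a circular orbit, v² = GM / r, so r = GM / v².
r = 1.822e+16 / (6171)² m ≈ 4.785e+08 m = 4.785 × 10^8 m.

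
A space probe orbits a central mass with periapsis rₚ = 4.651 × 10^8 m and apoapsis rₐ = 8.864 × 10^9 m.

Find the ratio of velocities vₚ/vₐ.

Conservation of angular momentum gives rₚvₚ = rₐvₐ, so vₚ/vₐ = rₐ/rₚ.
vₚ/vₐ = 8.864e+09 / 4.651e+08 ≈ 19.06.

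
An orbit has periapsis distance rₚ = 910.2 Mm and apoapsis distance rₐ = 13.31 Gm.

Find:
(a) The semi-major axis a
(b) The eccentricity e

Convert to SI: rₚ = 910.2 Mm = 9.102e+08 m; rₐ = 13.31 Gm = 1.331e+10 m.
(a) a = (rₚ + rₐ) / 2 = (9.102e+08 + 1.331e+10) / 2 ≈ 7.11e+09 m = 7.11 Gm.
(b) e = (rₐ − rₚ) / (rₐ + rₚ) = (1.331e+10 − 9.102e+08) / (1.331e+10 + 9.102e+08) ≈ 0.872.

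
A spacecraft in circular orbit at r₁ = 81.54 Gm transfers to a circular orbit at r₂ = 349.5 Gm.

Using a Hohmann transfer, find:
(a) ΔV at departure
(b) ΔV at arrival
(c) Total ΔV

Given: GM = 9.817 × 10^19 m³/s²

Convert to SI: r₁ = 81.54 Gm = 8.154e+10 m; r₂ = 349.5 Gm = 3.495e+11 m.
Transfer semi-major axis: a_t = (r₁ + r₂)/2 = (8.154e+10 + 3.495e+11)/2 = 2.1552e+11 m.
Circular speeds: v₁ = √(GM/r₁) = 34698 m/s, v₂ = √(GM/r₂) = 16759.7 m/s.
Transfer speeds (vis-viva v² = GM(2/r − 1/a_t)): v₁ᵗ = 44185.9 m/s, v₂ᵗ = 10308.8 m/s.
(a) ΔV₁ = |v₁ᵗ − v₁| ≈ 9488 m/s = 9.488 km/s.
(b) ΔV₂ = |v₂ − v₂ᵗ| ≈ 6451 m/s = 6.451 km/s.
(c) ΔV_total = ΔV₁ + ΔV₂ ≈ 1.594e+04 m/s = 15.94 km/s.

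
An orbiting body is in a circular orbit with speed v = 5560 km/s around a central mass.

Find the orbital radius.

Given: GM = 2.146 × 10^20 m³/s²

Convert to SI: v = 5560 km/s = 5.56e+06 m/s.
For a circular orbit, v² = GM / r, so r = GM / v².
r = 2.146e+20 / (5.56e+06)² m ≈ 6.942e+06 m = 6.942 × 10^6 m.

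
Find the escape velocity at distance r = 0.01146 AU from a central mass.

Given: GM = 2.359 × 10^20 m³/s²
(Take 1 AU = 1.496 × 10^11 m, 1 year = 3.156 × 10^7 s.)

Convert to SI: r = 0.01146 AU = 1.71442e+09 m.
Escape velocity comes from setting total energy to zero: ½v² − GM/r = 0 ⇒ v_esc = √(2GM / r).
v_esc = √(2 · 2.359e+20 / 1.71442e+09) m/s ≈ 5.246e+05 m/s = 110.7 AU/year.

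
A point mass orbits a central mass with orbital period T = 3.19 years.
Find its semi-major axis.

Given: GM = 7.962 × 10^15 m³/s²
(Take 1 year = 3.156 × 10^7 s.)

Convert to SI: T = 3.19 years = 1.00676e+08 s.
Invert Kepler's third law: a = (GM · T² / (4π²))^(1/3).
Substituting T = 1.00676e+08 s and GM = 7.962e+15 m³/s²:
a = (7.962e+15 · (1.00676e+08)² / (4π²))^(1/3) m
a ≈ 1.269e+10 m = 12.69 Gm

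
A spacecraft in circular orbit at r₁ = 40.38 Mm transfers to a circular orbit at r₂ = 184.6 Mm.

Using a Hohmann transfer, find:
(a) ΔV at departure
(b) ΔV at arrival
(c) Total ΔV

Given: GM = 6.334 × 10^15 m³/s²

Convert to SI: r₁ = 40.38 Mm = 4.038e+07 m; r₂ = 184.6 Mm = 1.846e+08 m.
Transfer semi-major axis: a_t = (r₁ + r₂)/2 = (4.038e+07 + 1.846e+08)/2 = 1.1249e+08 m.
Circular speeds: v₁ = √(GM/r₁) = 12524.4 m/s, v₂ = √(GM/r₂) = 5857.65 m/s.
Transfer speeds (vis-viva v² = GM(2/r − 1/a_t)): v₁ᵗ = 16044.1 m/s, v₂ᵗ = 3509.53 m/s.
(a) ΔV₁ = |v₁ᵗ − v₁| ≈ 3520 m/s = 3.52 km/s.
(b) ΔV₂ = |v₂ − v₂ᵗ| ≈ 2348 m/s = 2.348 km/s.
(c) ΔV_total = ΔV₁ + ΔV₂ ≈ 5868 m/s = 5.868 km/s.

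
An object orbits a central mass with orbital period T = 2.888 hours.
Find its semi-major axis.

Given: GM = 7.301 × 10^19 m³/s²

Convert to SI: T = 2.888 hours = 10396.8 s.
Invert Kepler's third law: a = (GM · T² / (4π²))^(1/3).
Substituting T = 10396.8 s and GM = 7.301e+19 m³/s²:
a = (7.301e+19 · (10396.8)² / (4π²))^(1/3) m
a ≈ 5.847e+08 m = 5.847 × 10^8 m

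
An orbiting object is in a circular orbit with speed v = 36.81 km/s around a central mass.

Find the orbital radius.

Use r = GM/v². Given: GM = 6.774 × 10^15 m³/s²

Convert to SI: v = 36.81 km/s = 36810 m/s.
For a circular orbit, v² = GM / r, so r = GM / v².
r = 6.774e+15 / (36810)² m ≈ 4.999e+06 m = 4.999 Mm.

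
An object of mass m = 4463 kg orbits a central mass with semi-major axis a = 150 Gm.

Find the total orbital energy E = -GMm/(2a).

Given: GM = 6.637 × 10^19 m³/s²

Convert to SI: a = 150 Gm = 1.5e+11 m.
E = −GMm / (2a).
E = −6.637e+19 · 4463 / (2 · 1.5e+11) J ≈ -9.874e+11 J = -987.4 GJ.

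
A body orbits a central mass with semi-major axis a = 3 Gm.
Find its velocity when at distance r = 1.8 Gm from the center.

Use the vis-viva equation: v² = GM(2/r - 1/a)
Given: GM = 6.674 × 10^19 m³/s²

Convert to SI: a = 3 Gm = 3e+09 m; r = 1.8 Gm = 1.8e+09 m.
Vis-viva: v = √(GM · (2/r − 1/a)).
2/r − 1/a = 2/1.8e+09 − 1/3e+09 = 7.77778e-10 m⁻¹.
v = √(6.674e+19 · 7.77778e-10) m/s ≈ 2.278e+05 m/s = 227.8 km/s.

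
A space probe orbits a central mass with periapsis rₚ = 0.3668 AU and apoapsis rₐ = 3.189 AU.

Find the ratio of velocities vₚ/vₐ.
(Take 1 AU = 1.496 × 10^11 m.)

Convert to SI: rₚ = 0.3668 AU = 5.48733e+10 m; rₐ = 3.189 AU = 4.77074e+11 m.
Conservation of angular momentum gives rₚvₚ = rₐvₐ, so vₚ/vₐ = rₐ/rₚ.
vₚ/vₐ = 4.77074e+11 / 5.48733e+10 ≈ 8.694.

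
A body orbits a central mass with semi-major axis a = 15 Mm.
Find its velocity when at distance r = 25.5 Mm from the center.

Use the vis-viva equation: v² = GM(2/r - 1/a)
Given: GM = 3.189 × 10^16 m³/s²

Convert to SI: a = 15 Mm = 1.5e+07 m; r = 25.5 Mm = 2.55e+07 m.
Vis-viva: v = √(GM · (2/r − 1/a)).
2/r − 1/a = 2/2.55e+07 − 1/1.5e+07 = 1.17647e-08 m⁻¹.
v = √(3.189e+16 · 1.17647e-08) m/s ≈ 1.937e+04 m/s = 19.37 km/s.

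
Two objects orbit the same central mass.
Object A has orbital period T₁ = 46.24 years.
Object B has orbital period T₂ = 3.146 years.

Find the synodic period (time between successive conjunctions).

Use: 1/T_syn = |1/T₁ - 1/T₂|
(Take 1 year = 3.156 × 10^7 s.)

Convert to SI: T₁ = 46.24 years = 1.45933e+09 s; T₂ = 3.146 years = 9.92878e+07 s.
T_syn = |T₁ · T₂ / (T₁ − T₂)|.
T_syn = |1.45933e+09 · 9.92878e+07 / (1.45933e+09 − 9.92878e+07)| s ≈ 1.065e+08 s = 3.376 years.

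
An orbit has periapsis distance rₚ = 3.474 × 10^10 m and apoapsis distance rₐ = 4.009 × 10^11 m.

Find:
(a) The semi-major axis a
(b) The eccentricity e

(a) a = (rₚ + rₐ) / 2 = (3.474e+10 + 4.009e+11) / 2 ≈ 2.178e+11 m = 2.178 × 10^11 m.
(b) e = (rₐ − rₚ) / (rₐ + rₚ) = (4.009e+11 − 3.474e+10) / (4.009e+11 + 3.474e+10) ≈ 0.8405.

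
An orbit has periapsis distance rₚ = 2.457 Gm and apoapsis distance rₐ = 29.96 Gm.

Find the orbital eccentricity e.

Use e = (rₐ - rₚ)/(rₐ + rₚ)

Convert to SI: rₚ = 2.457 Gm = 2.457e+09 m; rₐ = 29.96 Gm = 2.996e+10 m.
e = (rₐ − rₚ) / (rₐ + rₚ).
e = (2.996e+10 − 2.457e+09) / (2.996e+10 + 2.457e+09) = 2.7503e+10 / 3.2417e+10 ≈ 0.8484.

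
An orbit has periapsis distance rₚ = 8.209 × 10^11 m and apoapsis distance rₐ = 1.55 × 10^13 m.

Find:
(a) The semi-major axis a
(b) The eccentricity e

(a) a = (rₚ + rₐ) / 2 = (8.209e+11 + 1.55e+13) / 2 ≈ 8.16e+12 m = 8.16 × 10^12 m.
(b) e = (rₐ − rₚ) / (rₐ + rₚ) = (1.55e+13 − 8.209e+11) / (1.55e+13 + 8.209e+11) ≈ 0.8994.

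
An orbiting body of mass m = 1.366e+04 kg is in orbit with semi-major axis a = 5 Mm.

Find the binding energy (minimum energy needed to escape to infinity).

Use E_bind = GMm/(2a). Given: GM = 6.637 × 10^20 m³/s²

Convert to SI: a = 5 Mm = 5e+06 m.
Total orbital energy is E = −GMm/(2a); binding energy is E_bind = −E = GMm/(2a).
E_bind = 6.637e+20 · 1.366e+04 / (2 · 5e+06) J ≈ 9.066e+17 J = 906.6 PJ.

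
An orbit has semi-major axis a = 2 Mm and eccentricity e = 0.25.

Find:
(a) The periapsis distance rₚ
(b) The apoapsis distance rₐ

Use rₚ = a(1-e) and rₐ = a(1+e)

Convert to SI: a = 2 Mm = 2e+06 m.
(a) rₚ = a(1 − e) = 2e+06 · (1 − 0.25) = 2e+06 · 0.75 ≈ 1.5e+06 m = 1.5 Mm.
(b) rₐ = a(1 + e) = 2e+06 · (1 + 0.25) = 2e+06 · 1.25 ≈ 2.5e+06 m = 2.5 Mm.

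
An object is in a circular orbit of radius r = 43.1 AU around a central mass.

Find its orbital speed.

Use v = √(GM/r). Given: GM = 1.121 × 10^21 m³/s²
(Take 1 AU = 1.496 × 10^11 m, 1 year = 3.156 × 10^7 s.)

Convert to SI: r = 43.1 AU = 6.44776e+12 m.
For a circular orbit, gravity supplies the centripetal force, so v = √(GM / r).
v = √(1.121e+21 / 6.44776e+12) m/s ≈ 1.319e+04 m/s = 2.782 AU/year.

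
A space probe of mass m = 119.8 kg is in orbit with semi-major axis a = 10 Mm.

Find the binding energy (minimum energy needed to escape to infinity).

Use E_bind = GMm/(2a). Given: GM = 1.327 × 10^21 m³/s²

Convert to SI: a = 10 Mm = 1e+07 m.
Total orbital energy is E = −GMm/(2a); binding energy is E_bind = −E = GMm/(2a).
E_bind = 1.327e+21 · 119.8 / (2 · 1e+07) J ≈ 7.949e+15 J = 7.949 PJ.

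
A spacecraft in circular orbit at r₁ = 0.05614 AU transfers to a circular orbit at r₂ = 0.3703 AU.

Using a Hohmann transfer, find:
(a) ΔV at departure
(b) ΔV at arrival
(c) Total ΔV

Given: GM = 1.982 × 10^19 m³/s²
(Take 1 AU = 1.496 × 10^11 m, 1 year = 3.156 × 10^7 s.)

Convert to SI: r₁ = 0.05614 AU = 8.39854e+09 m; r₂ = 0.3703 AU = 5.53969e+10 m.
Transfer semi-major axis: a_t = (r₁ + r₂)/2 = (8.39854e+09 + 5.53969e+10)/2 = 3.18977e+10 m.
Circular speeds: v₁ = √(GM/r₁) = 48579.1 m/s, v₂ = √(GM/r₂) = 18915.1 m/s.
Transfer speeds (vis-viva v² = GM(2/r − 1/a_t)): v₁ᵗ = 64019.6 m/s, v₂ᵗ = 9705.8 m/s.
(a) ΔV₁ = |v₁ᵗ − v₁| ≈ 1.544e+04 m/s = 3.257 AU/year.
(b) ΔV₂ = |v₂ − v₂ᵗ| ≈ 9209 m/s = 1.943 AU/year.
(c) ΔV_total = ΔV₁ + ΔV₂ ≈ 2.465e+04 m/s = 5.2 AU/year.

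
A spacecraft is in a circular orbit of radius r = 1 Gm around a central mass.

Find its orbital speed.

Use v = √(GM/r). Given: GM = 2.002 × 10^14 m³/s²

Convert to SI: r = 1 Gm = 1e+09 m.
For a circular orbit, gravity supplies the centripetal force, so v = √(GM / r).
v = √(2.002e+14 / 1e+09) m/s ≈ 447.4 m/s = 447.4 m/s.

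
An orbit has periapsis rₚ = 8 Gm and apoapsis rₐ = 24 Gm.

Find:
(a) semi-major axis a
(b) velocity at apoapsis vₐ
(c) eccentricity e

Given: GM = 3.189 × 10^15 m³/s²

Convert to SI: rₚ = 8 Gm = 8e+09 m; rₐ = 24 Gm = 2.4e+10 m.
(a) a = (rₚ + rₐ)/2 = (8e+09 + 2.4e+10)/2 ≈ 1.6e+10 m
(b) With a = (rₚ + rₐ)/2 = 1.6e+10 m, vₐ = √(GM (2/rₐ − 1/a)) = √(3.189e+15 · (2/2.4e+10 − 1/1.6e+10)) m/s ≈ 257.8 m/s
(c) e = (rₐ − rₚ)/(rₐ + rₚ) = (2.4e+10 − 8e+09)/(2.4e+10 + 8e+09) ≈ 0.5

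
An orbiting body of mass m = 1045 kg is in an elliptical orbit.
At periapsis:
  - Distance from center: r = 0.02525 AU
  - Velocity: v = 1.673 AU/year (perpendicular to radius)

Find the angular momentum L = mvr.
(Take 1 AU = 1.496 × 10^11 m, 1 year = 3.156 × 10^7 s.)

Convert to SI: r = 0.02525 AU = 3.7774e+09 m; v = 1.673 AU/year = 7930.32 m/s.
Since v is perpendicular to r, L = m · v · r.
L = 1045 · 7930.32 · 3.7774e+09 kg·m²/s ≈ 3.13e+16 kg·m²/s.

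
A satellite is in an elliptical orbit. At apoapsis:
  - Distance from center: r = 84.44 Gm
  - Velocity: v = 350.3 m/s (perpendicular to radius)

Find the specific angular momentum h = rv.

Convert to SI: r = 84.44 Gm = 8.444e+10 m.
With v perpendicular to r, h = r · v.
h = 8.444e+10 · 350.3 m²/s ≈ 2.958e+13 m²/s.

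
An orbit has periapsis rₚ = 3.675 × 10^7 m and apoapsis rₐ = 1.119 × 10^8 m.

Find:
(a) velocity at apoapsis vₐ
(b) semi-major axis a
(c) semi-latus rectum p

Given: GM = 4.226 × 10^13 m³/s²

(a) With a = (rₚ + rₐ)/2 = 7.4325e+07 m, vₐ = √(GM (2/rₐ − 1/a)) = √(4.226e+13 · (2/1.119e+08 − 1/7.4325e+07)) m/s ≈ 432.1 m/s
(b) a = (rₚ + rₐ)/2 = (3.675e+07 + 1.119e+08)/2 ≈ 7.432e+07 m
(c) From a = (rₚ + rₐ)/2 = 7.4325e+07 m and e = (rₐ − rₚ)/(rₐ + rₚ) = 0.50555, p = a(1 − e²) = 7.4325e+07 · (1 − (0.50555)²) ≈ 5.533e+07 m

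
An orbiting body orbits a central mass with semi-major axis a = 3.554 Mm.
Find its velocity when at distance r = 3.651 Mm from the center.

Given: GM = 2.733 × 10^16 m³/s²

Convert to SI: a = 3.554 Mm = 3.554e+06 m; r = 3.651 Mm = 3.651e+06 m.
Vis-viva: v = √(GM · (2/r − 1/a)).
2/r − 1/a = 2/3.651e+06 − 1/3.554e+06 = 2.66422e-07 m⁻¹.
v = √(2.733e+16 · 2.66422e-07) m/s ≈ 8.533e+04 m/s = 85.33 km/s.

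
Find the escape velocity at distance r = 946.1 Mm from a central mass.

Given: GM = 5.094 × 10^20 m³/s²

Convert to SI: r = 946.1 Mm = 9.461e+08 m.
Escape velocity comes from setting total energy to zero: ½v² − GM/r = 0 ⇒ v_esc = √(2GM / r).
v_esc = √(2 · 5.094e+20 / 9.461e+08) m/s ≈ 1.038e+06 m/s = 1038 km/s.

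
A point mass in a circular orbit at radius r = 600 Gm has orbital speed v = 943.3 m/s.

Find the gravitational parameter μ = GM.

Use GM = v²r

Convert to SI: r = 600 Gm = 6e+11 m.
For a circular orbit v² = GM/r, so GM = v² · r.
GM = (943.3)² · 6e+11 m³/s² ≈ 5.339e+17 m³/s² = 5.339 × 10^17 m³/s².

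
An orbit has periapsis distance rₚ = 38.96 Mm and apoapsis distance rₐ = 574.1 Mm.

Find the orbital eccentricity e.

Convert to SI: rₚ = 38.96 Mm = 3.896e+07 m; rₐ = 574.1 Mm = 5.741e+08 m.
e = (rₐ − rₚ) / (rₐ + rₚ).
e = (5.741e+08 − 3.896e+07) / (5.741e+08 + 3.896e+07) = 5.3514e+08 / 6.1306e+08 ≈ 0.8729.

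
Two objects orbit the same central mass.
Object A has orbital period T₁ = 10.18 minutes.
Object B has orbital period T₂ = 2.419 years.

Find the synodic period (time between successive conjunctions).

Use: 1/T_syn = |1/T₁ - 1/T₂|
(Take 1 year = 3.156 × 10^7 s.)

Convert to SI: T₁ = 10.18 minutes = 610.8 s; T₂ = 2.419 years = 7.63436e+07 s.
T_syn = |T₁ · T₂ / (T₁ − T₂)|.
T_syn = |610.8 · 7.63436e+07 / (610.8 − 7.63436e+07)| s ≈ 610.8 s = 10.18 minutes.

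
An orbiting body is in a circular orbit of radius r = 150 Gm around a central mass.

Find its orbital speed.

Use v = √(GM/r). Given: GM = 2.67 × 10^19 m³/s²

Convert to SI: r = 150 Gm = 1.5e+11 m.
For a circular orbit, gravity supplies the centripetal force, so v = √(GM / r).
v = √(2.67e+19 / 1.5e+11) m/s ≈ 1.334e+04 m/s = 13.34 km/s.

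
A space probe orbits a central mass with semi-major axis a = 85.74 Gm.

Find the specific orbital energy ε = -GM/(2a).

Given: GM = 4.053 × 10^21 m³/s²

Convert to SI: a = 85.74 Gm = 8.574e+10 m.
ε = −GM / (2a).
ε = −4.053e+21 / (2 · 8.574e+10) J/kg ≈ -2.364e+10 J/kg = -23.64 GJ/kg.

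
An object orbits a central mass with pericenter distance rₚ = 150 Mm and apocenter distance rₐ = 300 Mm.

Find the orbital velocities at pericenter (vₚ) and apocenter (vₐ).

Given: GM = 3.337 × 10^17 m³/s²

Convert to SI: rₚ = 150 Mm = 1.5e+08 m; rₐ = 300 Mm = 3e+08 m.
Use the vis-viva equation v² = GM(2/r − 1/a) with a = (rₚ + rₐ)/2 = (1.5e+08 + 3e+08)/2 = 2.25e+08 m.
vₚ = √(GM · (2/rₚ − 1/a)) = √(3.337e+17 · (2/1.5e+08 − 1/2.25e+08)) m/s ≈ 5.446e+04 m/s = 54.46 km/s.
vₐ = √(GM · (2/rₐ − 1/a)) = √(3.337e+17 · (2/3e+08 − 1/2.25e+08)) m/s ≈ 2.723e+04 m/s = 27.23 km/s.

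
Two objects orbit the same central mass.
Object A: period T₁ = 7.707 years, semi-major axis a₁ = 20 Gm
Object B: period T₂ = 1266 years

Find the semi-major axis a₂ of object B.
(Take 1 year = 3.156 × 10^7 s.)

Convert to SI: T₁ = 7.707 years = 2.43233e+08 s; a₁ = 20 Gm = 2e+10 m; T₂ = 1266 years = 3.9955e+10 s.
Kepler's third law: (T₁/T₂)² = (a₁/a₂)³ ⇒ a₂ = a₁ · (T₂/T₁)^(2/3).
T₂/T₁ = 3.9955e+10 / 2.43233e+08 = 164.266.
a₂ = 2e+10 · (164.266)^(2/3) m ≈ 5.999e+11 m = 599.9 Gm.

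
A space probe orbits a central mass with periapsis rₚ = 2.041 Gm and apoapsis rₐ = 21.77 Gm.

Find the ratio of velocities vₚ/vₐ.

Convert to SI: rₚ = 2.041 Gm = 2.041e+09 m; rₐ = 21.77 Gm = 2.177e+10 m.
Conservation of angular momentum gives rₚvₚ = rₐvₐ, so vₚ/vₐ = rₐ/rₚ.
vₚ/vₐ = 2.177e+10 / 2.041e+09 ≈ 10.67.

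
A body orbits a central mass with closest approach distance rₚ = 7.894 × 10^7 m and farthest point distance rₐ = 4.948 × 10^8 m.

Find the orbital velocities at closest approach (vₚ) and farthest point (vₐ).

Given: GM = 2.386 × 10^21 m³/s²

Use the vis-viva equation v² = GM(2/r − 1/a) with a = (rₚ + rₐ)/2 = (7.894e+07 + 4.948e+08)/2 = 2.8687e+08 m.
vₚ = √(GM · (2/rₚ − 1/a)) = √(2.386e+21 · (2/7.894e+07 − 1/2.8687e+08)) m/s ≈ 7.22e+06 m/s = 7220 km/s.
vₐ = √(GM · (2/rₐ − 1/a)) = √(2.386e+21 · (2/4.948e+08 − 1/2.8687e+08)) m/s ≈ 1.152e+06 m/s = 1152 km/s.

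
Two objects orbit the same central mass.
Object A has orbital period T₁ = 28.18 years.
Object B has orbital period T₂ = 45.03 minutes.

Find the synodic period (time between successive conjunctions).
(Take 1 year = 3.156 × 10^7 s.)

Convert to SI: T₁ = 28.18 years = 8.89361e+08 s; T₂ = 45.03 minutes = 2701.8 s.
T_syn = |T₁ · T₂ / (T₁ − T₂)|.
T_syn = |8.89361e+08 · 2701.8 / (8.89361e+08 − 2701.8)| s ≈ 2702 s = 45.03 minutes.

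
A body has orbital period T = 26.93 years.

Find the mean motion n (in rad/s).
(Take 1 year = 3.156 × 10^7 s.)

Convert to SI: T = 26.93 years = 8.49911e+08 s.
n = 2π / T.
n = 2π / 8.49911e+08 s ≈ 7.393e-09 rad/s.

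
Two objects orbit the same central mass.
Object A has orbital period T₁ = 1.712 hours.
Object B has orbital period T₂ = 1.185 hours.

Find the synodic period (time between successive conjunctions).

Convert to SI: T₁ = 1.712 hours = 6163.2 s; T₂ = 1.185 hours = 4266 s.
T_syn = |T₁ · T₂ / (T₁ − T₂)|.
T_syn = |6163.2 · 4266 / (6163.2 − 4266)| s ≈ 1.386e+04 s = 3.85 hours.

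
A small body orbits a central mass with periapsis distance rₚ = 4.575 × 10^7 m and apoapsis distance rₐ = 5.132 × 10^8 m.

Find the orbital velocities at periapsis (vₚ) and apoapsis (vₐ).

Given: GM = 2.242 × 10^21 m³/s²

Use the vis-viva equation v² = GM(2/r − 1/a) with a = (rₚ + rₐ)/2 = (4.575e+07 + 5.132e+08)/2 = 2.79475e+08 m.
vₚ = √(GM · (2/rₚ − 1/a)) = √(2.242e+21 · (2/4.575e+07 − 1/2.79475e+08)) m/s ≈ 9.486e+06 m/s = 9486 km/s.
vₐ = √(GM · (2/rₐ − 1/a)) = √(2.242e+21 · (2/5.132e+08 − 1/2.79475e+08)) m/s ≈ 8.457e+05 m/s = 845.7 km/s.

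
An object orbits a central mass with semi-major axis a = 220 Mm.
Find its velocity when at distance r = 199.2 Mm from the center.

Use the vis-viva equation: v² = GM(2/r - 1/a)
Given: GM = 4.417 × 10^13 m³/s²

Convert to SI: a = 220 Mm = 2.2e+08 m; r = 199.2 Mm = 1.992e+08 m.
Vis-viva: v = √(GM · (2/r − 1/a)).
2/r − 1/a = 2/1.992e+08 − 1/2.2e+08 = 5.49471e-09 m⁻¹.
v = √(4.417e+13 · 5.49471e-09) m/s ≈ 492.6 m/s = 492.6 m/s.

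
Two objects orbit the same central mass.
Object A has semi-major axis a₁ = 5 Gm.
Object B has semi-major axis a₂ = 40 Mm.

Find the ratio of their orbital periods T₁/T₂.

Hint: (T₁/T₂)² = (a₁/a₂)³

Convert to SI: a₁ = 5 Gm = 5e+09 m; a₂ = 40 Mm = 4e+07 m.
From Kepler's third law, (T₁/T₂)² = (a₁/a₂)³, so T₁/T₂ = (a₁/a₂)^(3/2).
a₁/a₂ = 5e+09 / 4e+07 = 125.
T₁/T₂ = (125)^(3/2) ≈ 1398.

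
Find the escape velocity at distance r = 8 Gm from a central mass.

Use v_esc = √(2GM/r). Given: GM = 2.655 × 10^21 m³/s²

Convert to SI: r = 8 Gm = 8e+09 m.
Escape velocity comes from setting total energy to zero: ½v² − GM/r = 0 ⇒ v_esc = √(2GM / r).
v_esc = √(2 · 2.655e+21 / 8e+09) m/s ≈ 8.147e+05 m/s = 814.7 km/s.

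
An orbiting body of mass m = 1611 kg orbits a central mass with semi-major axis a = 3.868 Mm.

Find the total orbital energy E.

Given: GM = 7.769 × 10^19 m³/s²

Convert to SI: a = 3.868 Mm = 3.868e+06 m.
E = −GMm / (2a).
E = −7.769e+19 · 1611 / (2 · 3.868e+06) J ≈ -1.618e+16 J = -16.18 PJ.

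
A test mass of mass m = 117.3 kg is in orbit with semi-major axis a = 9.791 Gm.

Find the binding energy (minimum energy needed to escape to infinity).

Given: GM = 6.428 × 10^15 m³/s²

Convert to SI: a = 9.791 Gm = 9.791e+09 m.
Total orbital energy is E = −GMm/(2a); binding energy is E_bind = −E = GMm/(2a).
E_bind = 6.428e+15 · 117.3 / (2 · 9.791e+09) J ≈ 3.85e+07 J = 38.5 MJ.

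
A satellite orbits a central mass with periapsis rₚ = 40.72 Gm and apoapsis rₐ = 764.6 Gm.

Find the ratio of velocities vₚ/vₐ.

Convert to SI: rₚ = 40.72 Gm = 4.072e+10 m; rₐ = 764.6 Gm = 7.646e+11 m.
Conservation of angular momentum gives rₚvₚ = rₐvₐ, so vₚ/vₐ = rₐ/rₚ.
vₚ/vₐ = 7.646e+11 / 4.072e+10 ≈ 18.78.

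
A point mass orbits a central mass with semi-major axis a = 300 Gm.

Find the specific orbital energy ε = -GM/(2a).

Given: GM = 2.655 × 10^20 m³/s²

Convert to SI: a = 300 Gm = 3e+11 m.
ε = −GM / (2a).
ε = −2.655e+20 / (2 · 3e+11) J/kg ≈ -4.425e+08 J/kg = -442.5 MJ/kg.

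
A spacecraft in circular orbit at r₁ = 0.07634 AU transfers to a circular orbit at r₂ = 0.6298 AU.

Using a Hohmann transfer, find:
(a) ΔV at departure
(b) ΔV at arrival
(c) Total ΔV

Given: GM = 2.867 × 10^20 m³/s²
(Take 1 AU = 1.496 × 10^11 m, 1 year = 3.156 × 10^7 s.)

Convert to SI: r₁ = 0.07634 AU = 1.14205e+10 m; r₂ = 0.6298 AU = 9.42181e+10 m.
Transfer semi-major axis: a_t = (r₁ + r₂)/2 = (1.14205e+10 + 9.42181e+10)/2 = 5.28193e+10 m.
Circular speeds: v₁ = √(GM/r₁) = 158443 m/s, v₂ = √(GM/r₂) = 55162.9 m/s.
Transfer speeds (vis-viva v² = GM(2/r − 1/a_t)): v₁ᵗ = 211613 m/s, v₂ᵗ = 25650.3 m/s.
(a) ΔV₁ = |v₁ᵗ − v₁| ≈ 5.317e+04 m/s = 11.22 AU/year.
(b) ΔV₂ = |v₂ − v₂ᵗ| ≈ 2.951e+04 m/s = 6.226 AU/year.
(c) ΔV_total = ΔV₁ + ΔV₂ ≈ 8.268e+04 m/s = 17.44 AU/year.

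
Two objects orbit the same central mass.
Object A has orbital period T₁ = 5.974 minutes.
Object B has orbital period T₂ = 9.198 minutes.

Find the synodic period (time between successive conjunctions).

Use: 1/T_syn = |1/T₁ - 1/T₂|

Convert to SI: T₁ = 5.974 minutes = 358.44 s; T₂ = 9.198 minutes = 551.88 s.
T_syn = |T₁ · T₂ / (T₁ − T₂)|.
T_syn = |358.44 · 551.88 / (358.44 − 551.88)| s ≈ 1023 s = 17.04 minutes.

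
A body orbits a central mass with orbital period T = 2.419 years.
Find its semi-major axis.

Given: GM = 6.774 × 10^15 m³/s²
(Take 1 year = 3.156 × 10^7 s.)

Convert to SI: T = 2.419 years = 7.63436e+07 s.
Invert Kepler's third law: a = (GM · T² / (4π²))^(1/3).
Substituting T = 7.63436e+07 s and GM = 6.774e+15 m³/s²:
a = (6.774e+15 · (7.63436e+07)² / (4π²))^(1/3) m
a ≈ 1e+10 m = 10 Gm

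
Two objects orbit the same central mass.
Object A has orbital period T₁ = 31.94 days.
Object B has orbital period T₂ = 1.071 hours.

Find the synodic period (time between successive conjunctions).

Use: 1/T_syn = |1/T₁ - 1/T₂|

Convert to SI: T₁ = 31.94 days = 2.75962e+06 s; T₂ = 1.071 hours = 3855.6 s.
T_syn = |T₁ · T₂ / (T₁ − T₂)|.
T_syn = |2.75962e+06 · 3855.6 / (2.75962e+06 − 3855.6)| s ≈ 3861 s = 1.072 hours.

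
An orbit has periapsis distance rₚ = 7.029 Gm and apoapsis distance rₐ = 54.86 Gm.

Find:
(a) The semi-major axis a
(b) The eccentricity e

Convert to SI: rₚ = 7.029 Gm = 7.029e+09 m; rₐ = 54.86 Gm = 5.486e+10 m.
(a) a = (rₚ + rₐ) / 2 = (7.029e+09 + 5.486e+10) / 2 ≈ 3.094e+10 m = 30.94 Gm.
(b) e = (rₐ − rₚ) / (rₐ + rₚ) = (5.486e+10 − 7.029e+09) / (5.486e+10 + 7.029e+09) ≈ 0.7729.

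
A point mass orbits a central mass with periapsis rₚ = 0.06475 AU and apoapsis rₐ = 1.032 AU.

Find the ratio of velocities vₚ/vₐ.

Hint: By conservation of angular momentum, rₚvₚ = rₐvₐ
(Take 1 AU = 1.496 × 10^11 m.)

Convert to SI: rₚ = 0.06475 AU = 9.6866e+09 m; rₐ = 1.032 AU = 1.54387e+11 m.
Conservation of angular momentum gives rₚvₚ = rₐvₐ, so vₚ/vₐ = rₐ/rₚ.
vₚ/vₐ = 1.54387e+11 / 9.6866e+09 ≈ 15.94.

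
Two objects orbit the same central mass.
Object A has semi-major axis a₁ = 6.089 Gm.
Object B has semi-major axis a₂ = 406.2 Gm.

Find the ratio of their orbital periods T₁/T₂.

Convert to SI: a₁ = 6.089 Gm = 6.089e+09 m; a₂ = 406.2 Gm = 4.062e+11 m.
From Kepler's third law, (T₁/T₂)² = (a₁/a₂)³, so T₁/T₂ = (a₁/a₂)^(3/2).
a₁/a₂ = 6.089e+09 / 4.062e+11 = 0.0149902.
T₁/T₂ = (0.0149902)^(3/2) ≈ 0.001835.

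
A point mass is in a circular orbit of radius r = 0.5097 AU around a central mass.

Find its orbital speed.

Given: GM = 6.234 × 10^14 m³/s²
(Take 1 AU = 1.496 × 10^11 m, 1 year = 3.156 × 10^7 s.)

Convert to SI: r = 0.5097 AU = 7.62511e+10 m.
For a circular orbit, gravity supplies the centripetal force, so v = √(GM / r).
v = √(6.234e+14 / 7.62511e+10) m/s ≈ 90.42 m/s = 0.01908 AU/year.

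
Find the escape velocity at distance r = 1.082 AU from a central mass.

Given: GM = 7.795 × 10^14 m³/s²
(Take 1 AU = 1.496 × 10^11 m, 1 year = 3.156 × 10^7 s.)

Convert to SI: r = 1.082 AU = 1.61867e+11 m.
Escape velocity comes from setting total energy to zero: ½v² − GM/r = 0 ⇒ v_esc = √(2GM / r).
v_esc = √(2 · 7.795e+14 / 1.61867e+11) m/s ≈ 98.14 m/s = 0.0207 AU/year.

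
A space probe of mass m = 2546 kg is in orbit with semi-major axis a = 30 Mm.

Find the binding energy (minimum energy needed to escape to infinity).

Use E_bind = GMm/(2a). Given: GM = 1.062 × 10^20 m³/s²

Convert to SI: a = 30 Mm = 3e+07 m.
Total orbital energy is E = −GMm/(2a); binding energy is E_bind = −E = GMm/(2a).
E_bind = 1.062e+20 · 2546 / (2 · 3e+07) J ≈ 4.506e+15 J = 4.506 PJ.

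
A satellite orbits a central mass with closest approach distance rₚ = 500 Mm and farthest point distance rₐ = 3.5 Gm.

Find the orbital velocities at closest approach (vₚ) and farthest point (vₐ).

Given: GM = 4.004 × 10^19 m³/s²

Convert to SI: rₚ = 500 Mm = 5e+08 m; rₐ = 3.5 Gm = 3.5e+09 m.
Use the vis-viva equation v² = GM(2/r − 1/a) with a = (rₚ + rₐ)/2 = (5e+08 + 3.5e+09)/2 = 2e+09 m.
vₚ = √(GM · (2/rₚ − 1/a)) = √(4.004e+19 · (2/5e+08 − 1/2e+09)) m/s ≈ 3.744e+05 m/s = 374.4 km/s.
vₐ = √(GM · (2/rₐ − 1/a)) = √(4.004e+19 · (2/3.5e+09 − 1/2e+09)) m/s ≈ 5.348e+04 m/s = 53.48 km/s.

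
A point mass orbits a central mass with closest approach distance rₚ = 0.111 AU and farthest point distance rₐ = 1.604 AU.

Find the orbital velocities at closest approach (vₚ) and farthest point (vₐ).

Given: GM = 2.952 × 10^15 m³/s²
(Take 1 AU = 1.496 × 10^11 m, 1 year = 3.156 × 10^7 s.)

Convert to SI: rₚ = 0.111 AU = 1.66056e+10 m; rₐ = 1.604 AU = 2.39958e+11 m.
Use the vis-viva equation v² = GM(2/r − 1/a) with a = (rₚ + rₐ)/2 = (1.66056e+10 + 2.39958e+11)/2 = 1.28282e+11 m.
vₚ = √(GM · (2/rₚ − 1/a)) = √(2.952e+15 · (2/1.66056e+10 − 1/1.28282e+11)) m/s ≈ 576.7 m/s = 0.1217 AU/year.
vₐ = √(GM · (2/rₐ − 1/a)) = √(2.952e+15 · (2/2.39958e+11 − 1/1.28282e+11)) m/s ≈ 39.91 m/s = 0.008419 AU/year.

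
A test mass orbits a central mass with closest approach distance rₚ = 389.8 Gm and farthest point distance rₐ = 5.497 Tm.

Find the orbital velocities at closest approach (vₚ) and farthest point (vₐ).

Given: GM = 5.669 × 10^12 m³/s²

Convert to SI: rₚ = 389.8 Gm = 3.898e+11 m; rₐ = 5.497 Tm = 5.497e+12 m.
Use the vis-viva equation v² = GM(2/r − 1/a) with a = (rₚ + rₐ)/2 = (3.898e+11 + 5.497e+12)/2 = 2.9434e+12 m.
vₚ = √(GM · (2/rₚ − 1/a)) = √(5.669e+12 · (2/3.898e+11 − 1/2.9434e+12)) m/s ≈ 5.212 m/s = 5.212 m/s.
vₐ = √(GM · (2/rₐ − 1/a)) = √(5.669e+12 · (2/5.497e+12 − 1/2.9434e+12)) m/s ≈ 0.3696 m/s = 0.3696 m/s.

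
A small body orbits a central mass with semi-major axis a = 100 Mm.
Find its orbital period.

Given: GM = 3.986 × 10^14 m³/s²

Convert to SI: a = 100 Mm = 1e+08 m.
Kepler's third law: T = 2π √(a³ / GM).
Substituting a = 1e+08 m and GM = 3.986e+14 m³/s²:
T = 2π √((1e+08)³ / 3.986e+14) s
T ≈ 3.147e+05 s = 3.642 days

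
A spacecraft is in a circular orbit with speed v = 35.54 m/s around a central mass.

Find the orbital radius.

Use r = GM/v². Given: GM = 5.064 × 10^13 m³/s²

For a circular orbit, v² = GM / r, so r = GM / v².
r = 5.064e+13 / (35.54)² m ≈ 4.009e+10 m = 4.009 × 10^10 m.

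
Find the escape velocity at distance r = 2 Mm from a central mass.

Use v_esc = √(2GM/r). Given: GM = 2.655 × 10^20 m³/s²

Convert to SI: r = 2 Mm = 2e+06 m.
Escape velocity comes from setting total energy to zero: ½v² − GM/r = 0 ⇒ v_esc = √(2GM / r).
v_esc = √(2 · 2.655e+20 / 2e+06) m/s ≈ 1.629e+07 m/s = 1.629e+04 km/s.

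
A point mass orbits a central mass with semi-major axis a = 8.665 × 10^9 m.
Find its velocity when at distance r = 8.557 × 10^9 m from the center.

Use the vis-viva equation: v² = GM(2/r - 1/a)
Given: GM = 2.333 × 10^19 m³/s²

Vis-viva: v = √(GM · (2/r − 1/a)).
2/r − 1/a = 2/8.557e+09 − 1/8.665e+09 = 1.1832e-10 m⁻¹.
v = √(2.333e+19 · 1.1832e-10) m/s ≈ 5.254e+04 m/s = 52.54 km/s.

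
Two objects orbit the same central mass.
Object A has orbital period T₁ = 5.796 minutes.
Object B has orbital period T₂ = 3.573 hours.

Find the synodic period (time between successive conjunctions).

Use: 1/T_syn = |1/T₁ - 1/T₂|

Convert to SI: T₁ = 5.796 minutes = 347.76 s; T₂ = 3.573 hours = 12862.8 s.
T_syn = |T₁ · T₂ / (T₁ − T₂)|.
T_syn = |347.76 · 12862.8 / (347.76 − 12862.8)| s ≈ 357.4 s = 5.957 minutes.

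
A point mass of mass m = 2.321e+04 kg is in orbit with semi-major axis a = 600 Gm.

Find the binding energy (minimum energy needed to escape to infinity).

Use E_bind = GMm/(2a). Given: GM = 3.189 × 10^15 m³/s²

Convert to SI: a = 600 Gm = 6e+11 m.
Total orbital energy is E = −GMm/(2a); binding energy is E_bind = −E = GMm/(2a).
E_bind = 3.189e+15 · 2.321e+04 / (2 · 6e+11) J ≈ 6.168e+07 J = 61.68 MJ.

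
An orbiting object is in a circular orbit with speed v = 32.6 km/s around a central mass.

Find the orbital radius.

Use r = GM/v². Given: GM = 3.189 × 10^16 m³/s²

Convert to SI: v = 32.6 km/s = 32600 m/s.
For a circular orbit, v² = GM / r, so r = GM / v².
r = 3.189e+16 / (32600)² m ≈ 3.001e+07 m = 30.01 Mm.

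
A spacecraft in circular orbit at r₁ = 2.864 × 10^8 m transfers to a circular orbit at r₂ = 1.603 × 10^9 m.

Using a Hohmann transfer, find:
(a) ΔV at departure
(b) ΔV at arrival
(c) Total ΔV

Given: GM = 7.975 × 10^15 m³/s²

Transfer semi-major axis: a_t = (r₁ + r₂)/2 = (2.864e+08 + 1.603e+09)/2 = 9.447e+08 m.
Circular speeds: v₁ = √(GM/r₁) = 5276.9 m/s, v₂ = √(GM/r₂) = 2230.48 m/s.
Transfer speeds (vis-viva v² = GM(2/r − 1/a_t)): v₁ᵗ = 6873.83 m/s, v₂ᵗ = 1228.11 m/s.
(a) ΔV₁ = |v₁ᵗ − v₁| ≈ 1597 m/s = 1.597 km/s.
(b) ΔV₂ = |v₂ − v₂ᵗ| ≈ 1002 m/s = 1.002 km/s.
(c) ΔV_total = ΔV₁ + ΔV₂ ≈ 2599 m/s = 2.599 km/s.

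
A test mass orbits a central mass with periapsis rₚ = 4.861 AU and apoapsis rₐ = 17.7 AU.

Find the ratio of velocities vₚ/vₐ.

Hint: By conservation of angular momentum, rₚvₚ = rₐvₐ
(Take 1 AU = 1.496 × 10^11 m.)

Convert to SI: rₚ = 4.861 AU = 7.27206e+11 m; rₐ = 17.7 AU = 2.64792e+12 m.
Conservation of angular momentum gives rₚvₚ = rₐvₐ, so vₚ/vₐ = rₐ/rₚ.
vₚ/vₐ = 2.64792e+12 / 7.27206e+11 ≈ 3.641.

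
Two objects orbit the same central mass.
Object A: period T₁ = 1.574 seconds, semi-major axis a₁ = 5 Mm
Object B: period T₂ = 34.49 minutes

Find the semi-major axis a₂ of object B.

Convert to SI: a₁ = 5 Mm = 5e+06 m; T₂ = 34.49 minutes = 2069.4 s.
Kepler's third law: (T₁/T₂)² = (a₁/a₂)³ ⇒ a₂ = a₁ · (T₂/T₁)^(2/3).
T₂/T₁ = 2069.4 / 1.574 = 1314.74.
a₂ = 5e+06 · (1314.74)^(2/3) m ≈ 6.001e+08 m = 600.1 Mm.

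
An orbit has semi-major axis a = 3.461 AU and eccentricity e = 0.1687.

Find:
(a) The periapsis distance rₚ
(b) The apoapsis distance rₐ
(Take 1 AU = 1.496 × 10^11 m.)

Convert to SI: a = 3.461 AU = 5.17766e+11 m.
(a) rₚ = a(1 − e) = 5.17766e+11 · (1 − 0.1687) = 5.17766e+11 · 0.8313 ≈ 4.304e+11 m = 2.877 AU.
(b) rₐ = a(1 + e) = 5.17766e+11 · (1 + 0.1687) = 5.17766e+11 · 1.1687 ≈ 6.051e+11 m = 4.045 AU.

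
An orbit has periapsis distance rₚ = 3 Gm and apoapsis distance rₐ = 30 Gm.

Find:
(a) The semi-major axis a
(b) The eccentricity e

Convert to SI: rₚ = 3 Gm = 3e+09 m; rₐ = 30 Gm = 3e+10 m.
(a) a = (rₚ + rₐ) / 2 = (3e+09 + 3e+10) / 2 ≈ 1.65e+10 m = 16.5 Gm.
(b) e = (rₐ − rₚ) / (rₐ + rₚ) = (3e+10 − 3e+09) / (3e+10 + 3e+09) ≈ 0.8182.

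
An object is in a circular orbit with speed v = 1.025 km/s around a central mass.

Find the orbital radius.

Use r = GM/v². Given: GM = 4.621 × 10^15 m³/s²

Convert to SI: v = 1.025 km/s = 1025 m/s.
For a circular orbit, v² = GM / r, so r = GM / v².
r = 4.621e+15 / (1025)² m ≈ 4.398e+09 m = 4.398 Gm.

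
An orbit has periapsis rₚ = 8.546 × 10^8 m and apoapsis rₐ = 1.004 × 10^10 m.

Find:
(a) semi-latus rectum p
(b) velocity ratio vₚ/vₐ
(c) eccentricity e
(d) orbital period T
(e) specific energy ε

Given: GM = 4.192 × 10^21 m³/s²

(a) From a = (rₚ + rₐ)/2 = 5.4473e+09 m and e = (rₐ − rₚ)/(rₐ + rₚ) = 0.843115, p = a(1 − e²) = 5.4473e+09 · (1 − (0.843115)²) ≈ 1.575e+09 m
(b) Conservation of angular momentum (rₚvₚ = rₐvₐ) gives vₚ/vₐ = rₐ/rₚ = 1.004e+10/8.546e+08 ≈ 11.75
(c) e = (rₐ − rₚ)/(rₐ + rₚ) = (1.004e+10 − 8.546e+08)/(1.004e+10 + 8.546e+08) ≈ 0.8431
(d) With a = (rₚ + rₐ)/2 = 5.4473e+09 m, T = 2π √(a³/GM) = 2π √((5.4473e+09)³/4.192e+21) s ≈ 3.902e+04 s
(e) With a = (rₚ + rₐ)/2 = 5.4473e+09 m, ε = −GM/(2a) = −4.192e+21/(2 · 5.4473e+09) J/kg ≈ -3.848e+11 J/kg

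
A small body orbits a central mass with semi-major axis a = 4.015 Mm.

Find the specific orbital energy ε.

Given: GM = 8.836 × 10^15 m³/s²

Convert to SI: a = 4.015 Mm = 4.015e+06 m.
ε = −GM / (2a).
ε = −8.836e+15 / (2 · 4.015e+06) J/kg ≈ -1.1e+09 J/kg = -1.1 GJ/kg.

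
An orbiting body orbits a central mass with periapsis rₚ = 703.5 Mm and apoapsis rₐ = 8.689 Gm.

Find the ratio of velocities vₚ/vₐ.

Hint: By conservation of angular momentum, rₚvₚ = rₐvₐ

Convert to SI: rₚ = 703.5 Mm = 7.035e+08 m; rₐ = 8.689 Gm = 8.689e+09 m.
Conservation of angular momentum gives rₚvₚ = rₐvₐ, so vₚ/vₐ = rₐ/rₚ.
vₚ/vₐ = 8.689e+09 / 7.035e+08 ≈ 12.35.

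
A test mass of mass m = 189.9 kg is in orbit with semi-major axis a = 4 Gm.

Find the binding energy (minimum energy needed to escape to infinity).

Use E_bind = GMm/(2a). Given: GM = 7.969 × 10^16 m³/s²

Convert to SI: a = 4 Gm = 4e+09 m.
Total orbital energy is E = −GMm/(2a); binding energy is E_bind = −E = GMm/(2a).
E_bind = 7.969e+16 · 189.9 / (2 · 4e+09) J ≈ 1.892e+09 J = 1.892 GJ.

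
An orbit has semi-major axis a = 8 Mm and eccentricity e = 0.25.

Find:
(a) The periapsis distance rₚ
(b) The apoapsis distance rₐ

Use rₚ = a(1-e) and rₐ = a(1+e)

Convert to SI: a = 8 Mm = 8e+06 m.
(a) rₚ = a(1 − e) = 8e+06 · (1 − 0.25) = 8e+06 · 0.75 ≈ 6e+06 m = 6 Mm.
(b) rₐ = a(1 + e) = 8e+06 · (1 + 0.25) = 8e+06 · 1.25 ≈ 1e+07 m = 10 Mm.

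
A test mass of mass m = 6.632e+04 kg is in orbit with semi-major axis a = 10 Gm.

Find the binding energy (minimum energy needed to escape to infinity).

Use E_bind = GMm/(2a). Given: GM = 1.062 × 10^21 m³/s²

Convert to SI: a = 10 Gm = 1e+10 m.
Total orbital energy is E = −GMm/(2a); binding energy is E_bind = −E = GMm/(2a).
E_bind = 1.062e+21 · 6.632e+04 / (2 · 1e+10) J ≈ 3.522e+15 J = 3.522 PJ.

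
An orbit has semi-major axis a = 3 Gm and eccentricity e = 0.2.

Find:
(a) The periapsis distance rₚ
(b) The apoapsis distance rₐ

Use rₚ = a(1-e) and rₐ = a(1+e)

Convert to SI: a = 3 Gm = 3e+09 m.
(a) rₚ = a(1 − e) = 3e+09 · (1 − 0.2) = 3e+09 · 0.8 ≈ 2.4e+09 m = 2.4 Gm.
(b) rₐ = a(1 + e) = 3e+09 · (1 + 0.2) = 3e+09 · 1.2 ≈ 3.6e+09 m = 3.6 Gm.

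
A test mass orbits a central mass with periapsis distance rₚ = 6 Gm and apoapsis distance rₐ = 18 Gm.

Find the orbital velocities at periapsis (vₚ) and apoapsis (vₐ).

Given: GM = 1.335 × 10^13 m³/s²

Convert to SI: rₚ = 6 Gm = 6e+09 m; rₐ = 18 Gm = 1.8e+10 m.
Use the vis-viva equation v² = GM(2/r − 1/a) with a = (rₚ + rₐ)/2 = (6e+09 + 1.8e+10)/2 = 1.2e+10 m.
vₚ = √(GM · (2/rₚ − 1/a)) = √(1.335e+13 · (2/6e+09 − 1/1.2e+10)) m/s ≈ 57.77 m/s = 57.77 m/s.
vₐ = √(GM · (2/rₐ − 1/a)) = √(1.335e+13 · (2/1.8e+10 − 1/1.2e+10)) m/s ≈ 19.26 m/s = 19.26 m/s.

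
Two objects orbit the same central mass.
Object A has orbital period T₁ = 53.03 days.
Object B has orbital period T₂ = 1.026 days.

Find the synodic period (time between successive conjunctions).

Convert to SI: T₁ = 53.03 days = 4.58179e+06 s; T₂ = 1.026 days = 88646.4 s.
T_syn = |T₁ · T₂ / (T₁ − T₂)|.
T_syn = |4.58179e+06 · 88646.4 / (4.58179e+06 − 88646.4)| s ≈ 9.04e+04 s = 1.046 days.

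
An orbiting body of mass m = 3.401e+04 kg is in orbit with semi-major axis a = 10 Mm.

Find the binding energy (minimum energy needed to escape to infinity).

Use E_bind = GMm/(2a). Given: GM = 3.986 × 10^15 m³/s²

Convert to SI: a = 10 Mm = 1e+07 m.
Total orbital energy is E = −GMm/(2a); binding energy is E_bind = −E = GMm/(2a).
E_bind = 3.986e+15 · 3.401e+04 / (2 · 1e+07) J ≈ 6.778e+12 J = 6.778 TJ.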